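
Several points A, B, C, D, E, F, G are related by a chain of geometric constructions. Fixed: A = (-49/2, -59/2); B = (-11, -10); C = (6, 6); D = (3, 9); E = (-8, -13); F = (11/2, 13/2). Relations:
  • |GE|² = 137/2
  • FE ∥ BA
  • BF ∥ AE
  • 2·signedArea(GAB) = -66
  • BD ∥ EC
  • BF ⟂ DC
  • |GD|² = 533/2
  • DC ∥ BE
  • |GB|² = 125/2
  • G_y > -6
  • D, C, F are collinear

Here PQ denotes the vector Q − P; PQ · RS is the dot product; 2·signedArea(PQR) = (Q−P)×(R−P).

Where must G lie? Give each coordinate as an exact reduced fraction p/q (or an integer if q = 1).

G = (-9/2, -11/2)

1. G_x = -9/2  [line -39/2·x + 27/2·y + -27/2 = 0 ∩ |GB|² = 125/2]
2. G_y = -11/2  [line -39/2·x + 27/2·y + -27/2 = 0 ∩ |GB|² = 125/2]
   → G = (-9/2, -11/2)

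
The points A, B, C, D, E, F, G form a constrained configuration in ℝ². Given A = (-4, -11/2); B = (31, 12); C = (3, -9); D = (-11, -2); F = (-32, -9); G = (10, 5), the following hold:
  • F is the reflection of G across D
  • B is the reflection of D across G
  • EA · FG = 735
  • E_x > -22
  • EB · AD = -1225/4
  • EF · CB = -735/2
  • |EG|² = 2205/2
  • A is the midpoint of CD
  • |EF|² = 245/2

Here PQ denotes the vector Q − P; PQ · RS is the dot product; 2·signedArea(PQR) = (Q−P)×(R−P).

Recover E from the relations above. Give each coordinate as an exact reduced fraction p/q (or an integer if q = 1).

1. E_x = -43/2  [EB · AD = -1225/4 ∩ EF · CB = -735/2]
2. E_y = -11/2  [EB · AD = -1225/4 ∩ EF · CB = -735/2]
   → E = (-43/2, -11/2)

E = (-43/2, -11/2)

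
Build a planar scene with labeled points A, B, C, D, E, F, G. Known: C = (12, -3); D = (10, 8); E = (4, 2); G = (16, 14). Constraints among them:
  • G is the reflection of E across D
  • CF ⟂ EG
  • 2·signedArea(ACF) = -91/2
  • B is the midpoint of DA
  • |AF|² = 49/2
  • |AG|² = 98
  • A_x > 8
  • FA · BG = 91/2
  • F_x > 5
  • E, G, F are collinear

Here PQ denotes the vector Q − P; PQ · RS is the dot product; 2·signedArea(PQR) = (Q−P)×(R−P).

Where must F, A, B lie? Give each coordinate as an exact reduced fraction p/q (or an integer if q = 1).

1. F_x = 11/2  [E, G, F are collinear ∩ CF ⟂ EG]
2. F_y = 7/2  [E, G, F are collinear ∩ CF ⟂ EG]
   → F = (11/2, 7/2)
3. A_x = 9  [line -13/2·x + -13/2·y + 104 = 0 ∩ |AF|² = 49/2]
4. A_y = 7  [line -13/2·x + -13/2·y + 104 = 0 ∩ |AF|² = 49/2]
   → A = (9, 7)
5. B_x = 19/2  [B is the midpoint of DA]
6. B_y = 15/2  [B is the midpoint of DA]
   → B = (19/2, 15/2)

A = (9, 7)
B = (19/2, 15/2)
F = (11/2, 7/2)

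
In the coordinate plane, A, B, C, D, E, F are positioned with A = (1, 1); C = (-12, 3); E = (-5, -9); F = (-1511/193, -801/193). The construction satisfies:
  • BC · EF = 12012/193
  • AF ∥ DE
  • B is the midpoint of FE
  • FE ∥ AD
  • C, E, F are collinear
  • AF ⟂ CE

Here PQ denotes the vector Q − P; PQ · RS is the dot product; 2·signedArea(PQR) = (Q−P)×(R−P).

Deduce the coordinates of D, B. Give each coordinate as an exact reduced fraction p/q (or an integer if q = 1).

1. D_x = 739/193  [AF ∥ DE ∩ FE ∥ AD]
2. D_y = -743/193  [AF ∥ DE ∩ FE ∥ AD]
   → D = (739/193, -743/193)
3. B_x = -1238/193  [B is the midpoint of FE]
4. B_y = -1269/193  [B is the midpoint of FE]
   → B = (-1238/193, -1269/193)

B = (-1238/193, -1269/193)
D = (739/193, -743/193)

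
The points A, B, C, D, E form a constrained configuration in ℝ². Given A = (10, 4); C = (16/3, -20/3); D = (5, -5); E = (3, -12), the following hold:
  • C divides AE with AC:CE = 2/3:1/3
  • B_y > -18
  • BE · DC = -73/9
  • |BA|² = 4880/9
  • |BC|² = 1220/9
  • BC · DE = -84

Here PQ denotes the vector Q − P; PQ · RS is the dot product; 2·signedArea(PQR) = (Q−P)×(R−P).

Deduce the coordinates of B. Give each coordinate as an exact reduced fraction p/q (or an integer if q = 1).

1. B_x = 2/3  [BE · DC = -73/9 ∩ BC · DE = -84]
2. B_y = -52/3  [BE · DC = -73/9 ∩ BC · DE = -84]
   → B = (2/3, -52/3)

B = (2/3, -52/3)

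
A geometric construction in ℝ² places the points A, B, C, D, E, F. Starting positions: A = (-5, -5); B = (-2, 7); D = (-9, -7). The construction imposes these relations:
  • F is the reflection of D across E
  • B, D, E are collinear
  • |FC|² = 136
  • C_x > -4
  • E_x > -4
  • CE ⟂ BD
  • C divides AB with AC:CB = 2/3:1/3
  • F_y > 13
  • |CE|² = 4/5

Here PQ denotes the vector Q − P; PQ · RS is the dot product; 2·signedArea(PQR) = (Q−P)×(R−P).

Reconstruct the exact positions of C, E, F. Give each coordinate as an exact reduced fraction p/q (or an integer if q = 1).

1. C_x = -3  [C divides AB with AC:CB = 2/3:1/3]
2. C_y = 3  [C divides AB with AC:CB = 2/3:1/3]
   → C = (-3, 3)
3. E_x = -19/5  [B, D, E are collinear ∩ CE ⟂ BD]
4. E_y = 17/5  [B, D, E are collinear ∩ CE ⟂ BD]
   → E = (-19/5, 17/5)
5. F_x = 7/5  [F is the reflection of D across E]
6. F_y = 69/5  [F is the reflection of D across E]
   → F = (7/5, 69/5)

C = (-3, 3)
E = (-19/5, 17/5)
F = (7/5, 69/5)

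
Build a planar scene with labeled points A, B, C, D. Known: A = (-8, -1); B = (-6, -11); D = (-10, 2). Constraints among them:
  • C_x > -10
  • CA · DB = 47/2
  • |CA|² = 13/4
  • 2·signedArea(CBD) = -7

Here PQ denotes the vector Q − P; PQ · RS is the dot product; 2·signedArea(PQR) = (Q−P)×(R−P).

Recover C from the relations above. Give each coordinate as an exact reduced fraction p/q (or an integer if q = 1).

C = (-9, 1/2)

1. C_x = -9  [CA · DB = 47/2 ∩ 2·signedArea(CBD) = -7]
2. C_y = 1/2  [CA · DB = 47/2 ∩ 2·signedArea(CBD) = -7]
   → C = (-9, 1/2)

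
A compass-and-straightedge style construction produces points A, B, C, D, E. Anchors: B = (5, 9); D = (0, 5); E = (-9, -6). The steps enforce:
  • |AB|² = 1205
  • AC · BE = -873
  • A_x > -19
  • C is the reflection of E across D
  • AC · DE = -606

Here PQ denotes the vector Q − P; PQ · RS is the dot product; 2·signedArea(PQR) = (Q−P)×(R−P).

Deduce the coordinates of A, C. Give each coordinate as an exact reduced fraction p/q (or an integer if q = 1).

A = (-18, -17)
C = (9, 16)

1. C_x = 9  [C is the reflection of E across D]
2. C_y = 16  [C is the reflection of E across D]
   → C = (9, 16)
3. A_x = -18  [AC · BE = -873 ∩ AC · DE = -606]
4. A_y = -17  [AC · BE = -873 ∩ AC · DE = -606]
   → A = (-18, -17)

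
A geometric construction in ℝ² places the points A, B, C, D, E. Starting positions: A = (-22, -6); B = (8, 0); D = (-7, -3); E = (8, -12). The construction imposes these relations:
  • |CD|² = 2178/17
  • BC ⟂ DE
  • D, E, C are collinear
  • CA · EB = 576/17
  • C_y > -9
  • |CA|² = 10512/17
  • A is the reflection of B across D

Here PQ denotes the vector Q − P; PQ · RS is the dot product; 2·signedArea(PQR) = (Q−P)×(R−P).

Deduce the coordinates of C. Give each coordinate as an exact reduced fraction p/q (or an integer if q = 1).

C = (46/17, -150/17)

1. C_x = 46/17  [D, E, C are collinear ∩ BC ⟂ DE]
2. C_y = -150/17  [D, E, C are collinear ∩ BC ⟂ DE]
   → C = (46/17, -150/17)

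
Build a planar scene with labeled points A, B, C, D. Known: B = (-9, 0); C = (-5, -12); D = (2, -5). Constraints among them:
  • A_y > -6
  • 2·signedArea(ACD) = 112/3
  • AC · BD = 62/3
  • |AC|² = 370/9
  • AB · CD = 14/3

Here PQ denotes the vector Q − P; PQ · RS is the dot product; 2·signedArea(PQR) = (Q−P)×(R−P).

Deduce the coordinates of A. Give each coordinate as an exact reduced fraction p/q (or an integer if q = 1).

A = (-4, -17/3)

1. A_x = -4  [2·signedArea(ACD) = 112/3 ∩ AC · BD = 62/3]
2. A_y = -17/3  [2·signedArea(ACD) = 112/3 ∩ AC · BD = 62/3]
   → A = (-4, -17/3)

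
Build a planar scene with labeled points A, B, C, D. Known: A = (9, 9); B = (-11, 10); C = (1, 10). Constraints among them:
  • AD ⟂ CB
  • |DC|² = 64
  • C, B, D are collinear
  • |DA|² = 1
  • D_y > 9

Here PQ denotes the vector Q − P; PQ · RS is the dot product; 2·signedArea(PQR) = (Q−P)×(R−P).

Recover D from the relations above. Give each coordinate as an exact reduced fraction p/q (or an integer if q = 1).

D = (9, 10)

1. D_x = 9  [C, B, D are collinear ∩ AD ⟂ CB]
2. D_y = 10  [C, B, D are collinear ∩ AD ⟂ CB]
   → D = (9, 10)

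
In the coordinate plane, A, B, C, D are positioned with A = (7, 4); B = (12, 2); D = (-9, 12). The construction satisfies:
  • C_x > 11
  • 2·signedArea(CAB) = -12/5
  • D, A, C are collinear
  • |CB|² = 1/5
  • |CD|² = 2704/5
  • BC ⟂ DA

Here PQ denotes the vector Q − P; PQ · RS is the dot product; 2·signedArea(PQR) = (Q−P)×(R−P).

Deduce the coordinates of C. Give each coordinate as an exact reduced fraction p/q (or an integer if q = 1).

1. C_x = 59/5  [D, A, C are collinear ∩ BC ⟂ DA]
2. C_y = 8/5  [D, A, C are collinear ∩ BC ⟂ DA]
   → C = (59/5, 8/5)

C = (59/5, 8/5)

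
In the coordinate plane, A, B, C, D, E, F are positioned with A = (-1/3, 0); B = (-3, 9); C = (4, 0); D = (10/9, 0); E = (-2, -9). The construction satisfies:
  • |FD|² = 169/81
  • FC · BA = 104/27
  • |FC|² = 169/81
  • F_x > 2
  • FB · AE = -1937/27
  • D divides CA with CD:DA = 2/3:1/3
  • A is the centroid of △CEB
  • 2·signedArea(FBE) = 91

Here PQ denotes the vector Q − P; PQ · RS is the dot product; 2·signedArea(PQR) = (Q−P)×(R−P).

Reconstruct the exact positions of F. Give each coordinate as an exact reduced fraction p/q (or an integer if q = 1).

F = (23/9, 0)

1. F_x = 23/9  [FC · BA = 104/27 ∩ 2·signedArea(FBE) = 91]
2. F_y = 0  [FC · BA = 104/27 ∩ 2·signedArea(FBE) = 91]
   → F = (23/9, 0)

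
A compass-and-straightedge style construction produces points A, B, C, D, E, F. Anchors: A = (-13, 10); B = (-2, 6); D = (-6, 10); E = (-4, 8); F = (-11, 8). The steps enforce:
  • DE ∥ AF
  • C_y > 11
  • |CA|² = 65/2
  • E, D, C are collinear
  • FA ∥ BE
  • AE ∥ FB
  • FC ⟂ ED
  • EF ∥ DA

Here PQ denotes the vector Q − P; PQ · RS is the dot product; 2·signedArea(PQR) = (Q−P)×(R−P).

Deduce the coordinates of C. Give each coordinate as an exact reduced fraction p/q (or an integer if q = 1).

1. C_x = -15/2  [E, D, C are collinear ∩ FC ⟂ ED]
2. C_y = 23/2  [E, D, C are collinear ∩ FC ⟂ ED]
   → C = (-15/2, 23/2)

C = (-15/2, 23/2)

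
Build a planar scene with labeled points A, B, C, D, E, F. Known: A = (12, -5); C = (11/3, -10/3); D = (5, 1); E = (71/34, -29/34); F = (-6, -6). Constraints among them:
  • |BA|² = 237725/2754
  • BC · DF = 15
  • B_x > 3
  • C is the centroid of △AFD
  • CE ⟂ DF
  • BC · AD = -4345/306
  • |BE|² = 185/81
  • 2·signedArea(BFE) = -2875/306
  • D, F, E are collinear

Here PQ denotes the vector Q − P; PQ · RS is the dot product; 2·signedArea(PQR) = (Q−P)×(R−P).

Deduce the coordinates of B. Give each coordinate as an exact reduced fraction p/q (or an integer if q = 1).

B = (1097/306, -325/306)

1. B_x = 1097/306  [BC · DF = 15 ∩ BC · AD = -4345/306]
2. B_y = -325/306  [BC · DF = 15 ∩ BC · AD = -4345/306]
   → B = (1097/306, -325/306)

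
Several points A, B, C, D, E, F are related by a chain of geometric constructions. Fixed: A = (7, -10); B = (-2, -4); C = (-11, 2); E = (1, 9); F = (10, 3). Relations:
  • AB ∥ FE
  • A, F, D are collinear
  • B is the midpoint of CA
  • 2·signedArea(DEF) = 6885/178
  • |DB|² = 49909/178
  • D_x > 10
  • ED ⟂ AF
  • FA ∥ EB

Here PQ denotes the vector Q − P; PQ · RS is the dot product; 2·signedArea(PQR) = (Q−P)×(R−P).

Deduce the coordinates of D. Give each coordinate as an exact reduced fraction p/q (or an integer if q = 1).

D = (1933/178, 1197/178)

1. D_x = 1933/178  [A, F, D are collinear ∩ ED ⟂ AF]
2. D_y = 1197/178  [A, F, D are collinear ∩ ED ⟂ AF]
   → D = (1933/178, 1197/178)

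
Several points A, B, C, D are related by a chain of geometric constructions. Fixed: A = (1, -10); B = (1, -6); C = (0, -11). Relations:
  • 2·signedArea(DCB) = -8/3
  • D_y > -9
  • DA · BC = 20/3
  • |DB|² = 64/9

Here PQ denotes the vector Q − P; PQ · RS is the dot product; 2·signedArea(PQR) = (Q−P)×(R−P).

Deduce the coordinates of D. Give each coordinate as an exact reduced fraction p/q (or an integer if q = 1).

D = (1, -26/3)

1. D_x = 1  [2·signedArea(DCB) = -8/3 ∩ DA · BC = 20/3]
2. D_y = -26/3  [2·signedArea(DCB) = -8/3 ∩ DA · BC = 20/3]
   → D = (1, -26/3)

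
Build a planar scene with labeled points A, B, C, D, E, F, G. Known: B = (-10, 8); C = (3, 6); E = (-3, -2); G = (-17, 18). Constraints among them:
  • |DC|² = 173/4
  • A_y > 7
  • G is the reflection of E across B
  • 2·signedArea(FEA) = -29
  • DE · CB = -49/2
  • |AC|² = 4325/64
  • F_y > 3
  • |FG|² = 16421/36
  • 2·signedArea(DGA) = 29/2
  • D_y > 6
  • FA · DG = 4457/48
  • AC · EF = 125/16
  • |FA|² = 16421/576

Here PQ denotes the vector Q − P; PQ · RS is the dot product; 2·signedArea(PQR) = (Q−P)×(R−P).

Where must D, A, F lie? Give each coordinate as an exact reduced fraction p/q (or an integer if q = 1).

1. D_x = -7/2  [line 13·x + -2·y + 119/2 = 0 ∩ |DC|² = 173/4]
2. D_y = 7  [line 13·x + -2·y + 119/2 = 0 ∩ |DC|² = 173/4]
   → D = (-7/2, 7)
3. A_x = -41/8  [line -11·x + -27/2·y + 83/2 = 0 ∩ |AC|² = 4325/64]
4. A_y = 29/4  [line -11·x + -27/2·y + 83/2 = 0 ∩ |AC|² = 4325/64]
   → A = (-41/8, 29/4)
5. F_x = -7/6  [AC · EF = 125/16 ∩ FA · DG = 4457/48]
6. F_y = 11/3  [AC · EF = 125/16 ∩ FA · DG = 4457/48]
   → F = (-7/6, 11/3)

A = (-41/8, 29/4)
D = (-7/2, 7)
F = (-7/6, 11/3)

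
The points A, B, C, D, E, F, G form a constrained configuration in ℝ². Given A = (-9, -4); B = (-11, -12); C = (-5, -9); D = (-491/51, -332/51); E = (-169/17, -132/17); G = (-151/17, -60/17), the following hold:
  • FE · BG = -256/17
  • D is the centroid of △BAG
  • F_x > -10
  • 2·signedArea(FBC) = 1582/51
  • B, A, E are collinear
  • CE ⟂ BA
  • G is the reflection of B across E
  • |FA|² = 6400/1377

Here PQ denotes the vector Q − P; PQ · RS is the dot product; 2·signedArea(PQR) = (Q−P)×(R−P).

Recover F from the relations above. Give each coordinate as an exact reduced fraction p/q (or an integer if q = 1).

F = (-1457/153, -932/153)

1. F_x = -1457/153  [FE · BG = -256/17 ∩ 2·signedArea(FBC) = 1582/51]
2. F_y = -932/153  [FE · BG = -256/17 ∩ 2·signedArea(FBC) = 1582/51]
   → F = (-1457/153, -932/153)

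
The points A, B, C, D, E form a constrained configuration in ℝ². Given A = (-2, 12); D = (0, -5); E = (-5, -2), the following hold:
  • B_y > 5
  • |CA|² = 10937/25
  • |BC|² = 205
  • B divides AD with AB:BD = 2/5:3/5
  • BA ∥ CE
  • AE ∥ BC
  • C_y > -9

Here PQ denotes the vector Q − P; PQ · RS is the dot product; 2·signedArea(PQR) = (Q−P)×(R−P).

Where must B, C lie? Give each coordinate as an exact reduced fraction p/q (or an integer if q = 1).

1. B_x = -6/5  [B divides AD with AB:BD = 2/5:3/5]
2. B_y = 26/5  [B divides AD with AB:BD = 2/5:3/5]
   → B = (-6/5, 26/5)
3. C_x = -21/5  [BA ∥ CE ∩ AE ∥ BC]
4. C_y = -44/5  [BA ∥ CE ∩ AE ∥ BC]
   → C = (-21/5, -44/5)

B = (-6/5, 26/5)
C = (-21/5, -44/5)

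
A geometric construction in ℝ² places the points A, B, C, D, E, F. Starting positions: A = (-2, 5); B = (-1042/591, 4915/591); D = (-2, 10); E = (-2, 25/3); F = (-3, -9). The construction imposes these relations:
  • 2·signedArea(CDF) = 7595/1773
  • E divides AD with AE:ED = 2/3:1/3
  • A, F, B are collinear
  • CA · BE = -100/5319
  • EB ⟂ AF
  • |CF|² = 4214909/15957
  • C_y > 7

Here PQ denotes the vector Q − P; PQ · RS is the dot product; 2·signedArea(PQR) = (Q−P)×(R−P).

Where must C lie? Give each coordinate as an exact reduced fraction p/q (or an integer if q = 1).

1. C_x = -3406/1773  [CA · BE = -100/5319 ∩ 2·signedArea(CDF) = 7595/1773]
2. C_y = 4265/591  [CA · BE = -100/5319 ∩ 2·signedArea(CDF) = 7595/1773]
   → C = (-3406/1773, 4265/591)

C = (-3406/1773, 4265/591)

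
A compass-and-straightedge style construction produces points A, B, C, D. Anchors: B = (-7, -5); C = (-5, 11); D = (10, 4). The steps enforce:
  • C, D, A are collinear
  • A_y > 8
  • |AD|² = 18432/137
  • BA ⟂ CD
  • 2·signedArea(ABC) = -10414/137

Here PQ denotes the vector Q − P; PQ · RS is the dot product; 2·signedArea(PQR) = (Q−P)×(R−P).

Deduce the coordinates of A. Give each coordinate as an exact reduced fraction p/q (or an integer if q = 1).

A = (-70/137, 1220/137)

1. A_x = -70/137  [C, D, A are collinear ∩ BA ⟂ CD]
2. A_y = 1220/137  [C, D, A are collinear ∩ BA ⟂ CD]
   → A = (-70/137, 1220/137)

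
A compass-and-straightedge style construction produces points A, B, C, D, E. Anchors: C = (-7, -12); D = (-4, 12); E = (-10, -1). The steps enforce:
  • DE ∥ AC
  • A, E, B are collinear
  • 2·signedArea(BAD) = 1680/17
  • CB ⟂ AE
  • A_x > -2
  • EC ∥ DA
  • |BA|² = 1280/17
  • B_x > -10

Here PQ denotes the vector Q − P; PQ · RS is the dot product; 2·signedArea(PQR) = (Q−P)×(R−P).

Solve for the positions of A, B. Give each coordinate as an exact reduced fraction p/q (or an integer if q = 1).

1. A_x = -1  [DE ∥ AC ∩ EC ∥ DA]
2. A_y = 1  [DE ∥ AC ∩ EC ∥ DA]
   → A = (-1, 1)
3. B_x = -161/17  [A, E, B are collinear ∩ CB ⟂ AE]
4. B_y = -15/17  [A, E, B are collinear ∩ CB ⟂ AE]
   → B = (-161/17, -15/17)

A = (-1, 1)
B = (-161/17, -15/17)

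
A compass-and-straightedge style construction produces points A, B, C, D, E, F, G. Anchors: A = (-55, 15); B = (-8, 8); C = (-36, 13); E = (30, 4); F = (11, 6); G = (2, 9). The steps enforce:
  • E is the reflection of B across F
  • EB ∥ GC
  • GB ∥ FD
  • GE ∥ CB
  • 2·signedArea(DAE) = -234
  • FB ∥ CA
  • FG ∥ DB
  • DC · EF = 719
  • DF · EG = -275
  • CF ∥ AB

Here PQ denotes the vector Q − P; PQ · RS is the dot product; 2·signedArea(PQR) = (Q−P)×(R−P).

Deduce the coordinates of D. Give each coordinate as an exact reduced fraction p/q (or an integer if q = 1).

1. D_x = 1  [FG ∥ DB ∩ GB ∥ FD]
2. D_y = 5  [FG ∥ DB ∩ GB ∥ FD]
   → D = (1, 5)

D = (1, 5)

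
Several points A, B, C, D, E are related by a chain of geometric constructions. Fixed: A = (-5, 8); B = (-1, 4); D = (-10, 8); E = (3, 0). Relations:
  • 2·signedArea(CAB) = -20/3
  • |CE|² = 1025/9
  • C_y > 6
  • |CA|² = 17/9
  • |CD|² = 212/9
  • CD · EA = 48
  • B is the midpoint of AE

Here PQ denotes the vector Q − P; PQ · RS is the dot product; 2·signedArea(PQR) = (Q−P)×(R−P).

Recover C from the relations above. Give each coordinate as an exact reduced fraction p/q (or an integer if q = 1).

1. C_x = -16/3  [2·signedArea(CAB) = -20/3 ∩ CD · EA = 48]
2. C_y = 20/3  [2·signedArea(CAB) = -20/3 ∩ CD · EA = 48]
   → C = (-16/3, 20/3)

C = (-16/3, 20/3)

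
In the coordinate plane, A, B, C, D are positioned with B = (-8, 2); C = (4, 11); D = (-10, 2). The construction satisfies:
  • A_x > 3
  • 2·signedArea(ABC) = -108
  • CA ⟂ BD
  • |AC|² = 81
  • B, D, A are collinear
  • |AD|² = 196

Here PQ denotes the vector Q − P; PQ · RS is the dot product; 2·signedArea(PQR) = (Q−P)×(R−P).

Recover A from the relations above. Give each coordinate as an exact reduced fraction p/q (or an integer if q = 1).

1. A_x = 4  [B, D, A are collinear ∩ CA ⟂ BD]
2. A_y = 2  [B, D, A are collinear ∩ CA ⟂ BD]
   → A = (4, 2)

A = (4, 2)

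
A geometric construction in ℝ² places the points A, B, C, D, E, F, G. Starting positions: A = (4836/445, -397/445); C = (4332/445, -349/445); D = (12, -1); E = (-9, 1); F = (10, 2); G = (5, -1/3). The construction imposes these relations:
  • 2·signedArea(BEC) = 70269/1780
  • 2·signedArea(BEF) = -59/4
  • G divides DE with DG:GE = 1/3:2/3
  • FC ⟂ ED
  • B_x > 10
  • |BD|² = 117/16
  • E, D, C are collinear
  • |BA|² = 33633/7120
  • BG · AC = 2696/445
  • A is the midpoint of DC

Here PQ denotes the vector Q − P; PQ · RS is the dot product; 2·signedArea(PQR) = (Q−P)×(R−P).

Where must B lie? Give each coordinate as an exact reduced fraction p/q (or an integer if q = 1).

1. B_x = 21/2  [2·signedArea(BEC) = 70269/1780 ∩ 2·signedArea(BEF) = -59/4]
2. B_y = 5/4  [2·signedArea(BEC) = 70269/1780 ∩ 2·signedArea(BEF) = -59/4]
   → B = (21/2, 5/4)

B = (21/2, 5/4)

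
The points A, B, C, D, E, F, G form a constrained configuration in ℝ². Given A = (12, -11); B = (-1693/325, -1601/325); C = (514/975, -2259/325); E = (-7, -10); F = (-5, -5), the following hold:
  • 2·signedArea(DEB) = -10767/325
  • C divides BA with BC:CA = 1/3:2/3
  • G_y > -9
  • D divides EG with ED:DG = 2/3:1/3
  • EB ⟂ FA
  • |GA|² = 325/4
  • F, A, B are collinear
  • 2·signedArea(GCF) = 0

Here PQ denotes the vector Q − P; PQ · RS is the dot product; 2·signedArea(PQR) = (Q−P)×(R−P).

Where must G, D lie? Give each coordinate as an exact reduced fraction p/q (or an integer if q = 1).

1. G_x = 7/2  [line -634/325·x + -5389/975·y + -7291/195 = 0 ∩ |GA|² = 325/4]
2. G_y = -8  [line -634/325·x + -5389/975·y + -7291/195 = 0 ∩ |GA|² = 325/4]
   → G = (7/2, -8)
3. D_x = 0  [D divides EG with ED:DG = 2/3:1/3]
4. D_y = -26/3  [D divides EG with ED:DG = 2/3:1/3]
   → D = (0, -26/3)

D = (0, -26/3)
G = (7/2, -8)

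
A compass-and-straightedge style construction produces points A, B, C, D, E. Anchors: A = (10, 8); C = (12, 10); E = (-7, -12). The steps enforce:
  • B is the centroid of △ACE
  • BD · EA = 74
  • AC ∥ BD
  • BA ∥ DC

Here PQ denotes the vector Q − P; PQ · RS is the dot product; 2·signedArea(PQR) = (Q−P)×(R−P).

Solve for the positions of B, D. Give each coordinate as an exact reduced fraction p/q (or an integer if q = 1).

1. B_x = 5  [B is the centroid of △ACE]
2. B_y = 2  [B is the centroid of △ACE]
   → B = (5, 2)
3. D_x = 7  [BA ∥ DC ∩ AC ∥ BD]
4. D_y = 4  [BA ∥ DC ∩ AC ∥ BD]
   → D = (7, 4)

B = (5, 2)
D = (7, 4)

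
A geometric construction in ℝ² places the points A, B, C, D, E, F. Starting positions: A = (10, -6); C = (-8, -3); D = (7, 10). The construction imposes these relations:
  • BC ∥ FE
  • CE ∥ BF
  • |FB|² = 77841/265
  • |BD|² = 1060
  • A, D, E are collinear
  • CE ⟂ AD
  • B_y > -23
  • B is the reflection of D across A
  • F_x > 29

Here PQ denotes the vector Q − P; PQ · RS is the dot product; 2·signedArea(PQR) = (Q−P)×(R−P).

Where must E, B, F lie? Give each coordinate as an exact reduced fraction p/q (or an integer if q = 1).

1. E_x = 2344/265  [A, D, E are collinear ∩ CE ⟂ AD]
2. E_y = 42/265  [A, D, E are collinear ∩ CE ⟂ AD]
   → E = (2344/265, 42/265)
3. B_x = 13  [B is the reflection of D across A]
4. B_y = -22  [B is the reflection of D across A]
   → B = (13, -22)
5. F_x = 7909/265  [BC ∥ FE ∩ CE ∥ BF]
6. F_y = -4993/265  [BC ∥ FE ∩ CE ∥ BF]
   → F = (7909/265, -4993/265)

B = (13, -22)
E = (2344/265, 42/265)
F = (7909/265, -4993/265)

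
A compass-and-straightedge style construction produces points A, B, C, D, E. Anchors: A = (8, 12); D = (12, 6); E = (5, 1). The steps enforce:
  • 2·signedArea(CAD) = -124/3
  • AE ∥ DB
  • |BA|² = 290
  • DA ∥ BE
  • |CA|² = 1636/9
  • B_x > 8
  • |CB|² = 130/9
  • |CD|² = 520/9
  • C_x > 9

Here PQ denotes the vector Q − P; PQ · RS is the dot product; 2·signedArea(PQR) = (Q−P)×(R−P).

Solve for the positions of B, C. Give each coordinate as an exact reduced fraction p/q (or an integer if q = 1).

B = (9, -5)
C = (10, -4/3)

1. B_x = 9  [DA ∥ BE ∩ AE ∥ DB]
2. B_y = -5  [DA ∥ BE ∩ AE ∥ DB]
   → B = (9, -5)
3. C_x = 10  [line 6·x + 4·y + -164/3 = 0 ∩ |CD|² = 520/9]
4. C_y = -4/3  [line 6·x + 4·y + -164/3 = 0 ∩ |CD|² = 520/9]
   → C = (10, -4/3)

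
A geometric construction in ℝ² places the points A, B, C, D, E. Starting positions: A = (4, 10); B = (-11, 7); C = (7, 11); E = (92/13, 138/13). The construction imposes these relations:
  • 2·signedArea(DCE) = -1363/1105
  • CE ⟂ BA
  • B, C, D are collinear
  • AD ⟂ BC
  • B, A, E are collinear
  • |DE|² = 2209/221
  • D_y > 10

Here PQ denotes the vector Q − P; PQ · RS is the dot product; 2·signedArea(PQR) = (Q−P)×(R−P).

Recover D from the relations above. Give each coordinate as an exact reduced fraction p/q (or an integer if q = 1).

D = (334/85, 877/85)

1. D_x = 334/85  [B, C, D are collinear ∩ AD ⟂ BC]
2. D_y = 877/85  [B, C, D are collinear ∩ AD ⟂ BC]
   → D = (334/85, 877/85)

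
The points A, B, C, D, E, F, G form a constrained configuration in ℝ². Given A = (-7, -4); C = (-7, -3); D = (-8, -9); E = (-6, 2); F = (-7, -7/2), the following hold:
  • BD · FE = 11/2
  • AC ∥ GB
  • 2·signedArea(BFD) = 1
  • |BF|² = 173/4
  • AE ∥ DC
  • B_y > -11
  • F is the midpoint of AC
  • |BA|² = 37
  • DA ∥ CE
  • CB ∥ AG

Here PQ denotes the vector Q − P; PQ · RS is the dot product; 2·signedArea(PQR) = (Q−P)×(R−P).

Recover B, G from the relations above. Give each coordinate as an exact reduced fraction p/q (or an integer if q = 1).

1. B_x = -8  [2·signedArea(BFD) = 1 ∩ BD · FE = 11/2]
2. B_y = -10  [2·signedArea(BFD) = 1 ∩ BD · FE = 11/2]
   → B = (-8, -10)
3. G_x = -8  [AC ∥ GB ∩ CB ∥ AG]
4. G_y = -11  [AC ∥ GB ∩ CB ∥ AG]
   → G = (-8, -11)

B = (-8, -10)
G = (-8, -11)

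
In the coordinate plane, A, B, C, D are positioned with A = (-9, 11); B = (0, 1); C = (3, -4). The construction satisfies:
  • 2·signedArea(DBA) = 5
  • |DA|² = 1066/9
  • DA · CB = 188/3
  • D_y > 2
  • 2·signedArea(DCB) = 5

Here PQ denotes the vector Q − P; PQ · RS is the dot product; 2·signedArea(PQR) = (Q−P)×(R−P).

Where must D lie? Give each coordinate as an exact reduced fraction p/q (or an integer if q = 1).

D = (-2, 8/3)

1. D_x = -2  [2·signedArea(DCB) = 5 ∩ DA · CB = 188/3]
2. D_y = 8/3  [2·signedArea(DCB) = 5 ∩ DA · CB = 188/3]
   → D = (-2, 8/3)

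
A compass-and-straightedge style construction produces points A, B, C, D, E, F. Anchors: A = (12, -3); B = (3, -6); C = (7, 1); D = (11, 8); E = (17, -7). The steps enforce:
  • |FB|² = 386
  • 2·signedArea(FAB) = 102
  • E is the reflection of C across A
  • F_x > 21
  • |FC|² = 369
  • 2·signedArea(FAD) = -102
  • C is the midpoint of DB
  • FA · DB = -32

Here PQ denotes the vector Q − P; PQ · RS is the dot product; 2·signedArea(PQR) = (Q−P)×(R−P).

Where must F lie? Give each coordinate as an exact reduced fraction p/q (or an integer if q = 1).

1. F_x = 22  [2·signedArea(FAD) = -102 ∩ 2·signedArea(FAB) = 102]
2. F_y = -11  [2·signedArea(FAD) = -102 ∩ 2·signedArea(FAB) = 102]
   → F = (22, -11)

F = (22, -11)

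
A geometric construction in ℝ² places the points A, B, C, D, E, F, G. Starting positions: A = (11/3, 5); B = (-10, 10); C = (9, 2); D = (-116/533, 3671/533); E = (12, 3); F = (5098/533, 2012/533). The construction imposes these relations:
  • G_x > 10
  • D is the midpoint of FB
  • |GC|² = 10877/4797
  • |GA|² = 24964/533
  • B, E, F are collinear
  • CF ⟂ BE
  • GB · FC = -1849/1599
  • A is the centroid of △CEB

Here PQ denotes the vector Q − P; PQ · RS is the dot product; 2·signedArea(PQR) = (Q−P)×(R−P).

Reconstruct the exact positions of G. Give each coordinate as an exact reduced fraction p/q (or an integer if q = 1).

G = (16291/1599, 1559/533)

1. G_x = 16291/1599  [line 301/533·x + 946/533·y + -17501/1599 = 0 ∩ |GA|² = 24964/533]
2. G_y = 1559/533  [line 301/533·x + 946/533·y + -17501/1599 = 0 ∩ |GA|² = 24964/533]
   → G = (16291/1599, 1559/533)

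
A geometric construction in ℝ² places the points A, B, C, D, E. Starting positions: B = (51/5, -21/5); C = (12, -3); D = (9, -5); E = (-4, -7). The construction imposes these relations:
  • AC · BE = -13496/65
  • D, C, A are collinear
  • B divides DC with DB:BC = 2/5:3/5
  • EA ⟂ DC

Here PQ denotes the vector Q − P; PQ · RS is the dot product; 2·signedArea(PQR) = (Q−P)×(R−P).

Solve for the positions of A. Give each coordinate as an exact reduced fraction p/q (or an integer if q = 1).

A = (-12/13, -151/13)

1. A_x = -12/13  [D, C, A are collinear ∩ EA ⟂ DC]
2. A_y = -151/13  [D, C, A are collinear ∩ EA ⟂ DC]
   → A = (-12/13, -151/13)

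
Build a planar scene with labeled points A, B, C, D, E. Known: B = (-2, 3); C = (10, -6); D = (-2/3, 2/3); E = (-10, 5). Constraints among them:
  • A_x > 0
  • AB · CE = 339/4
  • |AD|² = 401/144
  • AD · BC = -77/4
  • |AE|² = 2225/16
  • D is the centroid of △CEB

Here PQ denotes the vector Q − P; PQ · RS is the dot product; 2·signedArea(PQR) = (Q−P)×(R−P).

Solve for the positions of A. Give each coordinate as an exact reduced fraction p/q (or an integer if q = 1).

A = (1, 3/4)

1. A_x = 1  [AD · BC = -77/4 ∩ AB · CE = 339/4]
2. A_y = 3/4  [AD · BC = -77/4 ∩ AB · CE = 339/4]
   → A = (1, 3/4)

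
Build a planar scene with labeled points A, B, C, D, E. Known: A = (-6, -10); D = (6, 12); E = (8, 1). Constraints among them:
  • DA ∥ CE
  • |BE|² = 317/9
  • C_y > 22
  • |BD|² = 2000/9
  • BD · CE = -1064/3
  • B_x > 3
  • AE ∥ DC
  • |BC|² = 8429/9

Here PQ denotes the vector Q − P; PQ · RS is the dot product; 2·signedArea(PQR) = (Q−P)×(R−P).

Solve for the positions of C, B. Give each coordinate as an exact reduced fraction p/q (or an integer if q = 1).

B = (10/3, -8/3)
C = (20, 23)

1. C_x = 20  [DA ∥ CE ∩ AE ∥ DC]
2. C_y = 23  [DA ∥ CE ∩ AE ∥ DC]
   → C = (20, 23)
3. B_x = 10/3  [line 12·x + 22·y + 56/3 = 0 ∩ |BD|² = 2000/9]
4. B_y = -8/3  [line 12·x + 22·y + 56/3 = 0 ∩ |BD|² = 2000/9]
   → B = (10/3, -8/3)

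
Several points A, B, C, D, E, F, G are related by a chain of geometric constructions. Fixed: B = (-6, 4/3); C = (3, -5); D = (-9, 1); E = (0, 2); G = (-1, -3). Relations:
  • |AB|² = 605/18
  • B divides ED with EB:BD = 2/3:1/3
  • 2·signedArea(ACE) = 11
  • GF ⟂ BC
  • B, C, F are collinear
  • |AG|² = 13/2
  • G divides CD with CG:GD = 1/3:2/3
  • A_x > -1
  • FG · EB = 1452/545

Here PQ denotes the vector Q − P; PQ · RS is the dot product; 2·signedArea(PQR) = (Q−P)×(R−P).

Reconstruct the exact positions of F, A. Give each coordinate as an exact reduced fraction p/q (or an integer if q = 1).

A = (-1/2, -1/2)
F = (-336/545, -1338/545)

1. F_x = -336/545  [B, C, F are collinear ∩ GF ⟂ BC]
2. F_y = -1338/545  [B, C, F are collinear ∩ GF ⟂ BC]
   → F = (-336/545, -1338/545)
3. A_x = -1/2  [line -7·x + -3·y + -5 = 0 ∩ |AB|² = 605/18]
4. A_y = -1/2  [line -7·x + -3·y + -5 = 0 ∩ |AB|² = 605/18]
   → A = (-1/2, -1/2)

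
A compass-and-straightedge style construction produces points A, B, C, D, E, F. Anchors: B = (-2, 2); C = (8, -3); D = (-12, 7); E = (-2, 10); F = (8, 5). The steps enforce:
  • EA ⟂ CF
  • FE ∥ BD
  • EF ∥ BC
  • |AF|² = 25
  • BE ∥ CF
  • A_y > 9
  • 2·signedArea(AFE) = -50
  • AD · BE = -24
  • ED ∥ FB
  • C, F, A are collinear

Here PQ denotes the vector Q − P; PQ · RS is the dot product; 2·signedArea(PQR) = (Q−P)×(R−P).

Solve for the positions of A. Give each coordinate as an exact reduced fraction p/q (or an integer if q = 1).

1. A_x = 8  [C, F, A are collinear ∩ EA ⟂ CF]
2. A_y = 10  [C, F, A are collinear ∩ EA ⟂ CF]
   → A = (8, 10)

A = (8, 10)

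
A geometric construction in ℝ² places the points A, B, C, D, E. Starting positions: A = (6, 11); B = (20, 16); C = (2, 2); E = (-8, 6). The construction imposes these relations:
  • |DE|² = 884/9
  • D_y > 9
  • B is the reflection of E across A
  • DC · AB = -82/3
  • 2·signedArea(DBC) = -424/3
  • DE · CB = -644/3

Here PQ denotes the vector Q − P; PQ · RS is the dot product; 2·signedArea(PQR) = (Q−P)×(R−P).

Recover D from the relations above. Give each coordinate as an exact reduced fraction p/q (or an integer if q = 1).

D = (4/3, 28/3)

1. D_x = 4/3  [DC · AB = -82/3 ∩ 2·signedArea(DBC) = -424/3]
2. D_y = 28/3  [DC · AB = -82/3 ∩ 2·signedArea(DBC) = -424/3]
   → D = (4/3, 28/3)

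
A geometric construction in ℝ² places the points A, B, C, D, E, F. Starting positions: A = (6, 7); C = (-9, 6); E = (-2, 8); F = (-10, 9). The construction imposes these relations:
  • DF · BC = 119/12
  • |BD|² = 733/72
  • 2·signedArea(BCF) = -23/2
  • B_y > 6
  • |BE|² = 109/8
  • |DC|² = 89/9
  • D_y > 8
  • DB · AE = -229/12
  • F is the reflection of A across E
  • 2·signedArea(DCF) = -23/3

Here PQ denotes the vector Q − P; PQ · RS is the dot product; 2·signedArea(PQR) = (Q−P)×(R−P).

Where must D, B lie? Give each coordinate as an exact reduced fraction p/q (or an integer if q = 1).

1. D_x = -22/3  [line -3·x + -1·y + -40/3 = 0 ∩ |DC|² = 89/9]
2. D_y = 26/3  [line -3·x + -1·y + -40/3 = 0 ∩ |DC|² = 89/9]
   → D = (-22/3, 26/3)
3. B_x = -21/4  [DB · AE = -229/12 ∩ 2·signedArea(BCF) = -23/2]
4. B_y = 25/4  [DB · AE = -229/12 ∩ 2·signedArea(BCF) = -23/2]
   → B = (-21/4, 25/4)

B = (-21/4, 25/4)
D = (-22/3, 26/3)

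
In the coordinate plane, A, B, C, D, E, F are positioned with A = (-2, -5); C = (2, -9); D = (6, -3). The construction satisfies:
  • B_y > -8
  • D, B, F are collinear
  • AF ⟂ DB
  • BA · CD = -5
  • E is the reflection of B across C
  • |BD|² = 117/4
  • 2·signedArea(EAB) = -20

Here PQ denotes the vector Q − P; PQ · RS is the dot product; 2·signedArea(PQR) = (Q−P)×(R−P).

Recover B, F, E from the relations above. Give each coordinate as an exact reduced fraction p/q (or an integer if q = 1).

B = (3, -15/2)
E = (1, -21/2)
F = (34/13, -105/13)

1. B_x = 3  [line -4·x + -6·y + -33 = 0 ∩ |BD|² = 117/4]
2. B_y = -15/2  [line -4·x + -6·y + -33 = 0 ∩ |BD|² = 117/4]
   → B = (3, -15/2)
3. F_x = 34/13  [D, B, F are collinear ∩ AF ⟂ DB]
4. F_y = -105/13  [D, B, F are collinear ∩ AF ⟂ DB]
   → F = (34/13, -105/13)
5. E_x = 1  [E is the reflection of B across C]
6. E_y = -21/2  [E is the reflection of B across C]
   → E = (1, -21/2)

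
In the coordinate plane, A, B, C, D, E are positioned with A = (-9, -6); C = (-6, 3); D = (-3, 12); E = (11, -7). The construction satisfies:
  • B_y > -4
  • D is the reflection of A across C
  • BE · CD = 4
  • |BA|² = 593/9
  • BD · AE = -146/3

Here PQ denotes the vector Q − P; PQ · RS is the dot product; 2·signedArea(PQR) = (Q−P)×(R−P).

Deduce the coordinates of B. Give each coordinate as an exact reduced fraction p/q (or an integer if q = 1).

B = (-4/3, -10/3)

1. B_x = -4/3  [BD · AE = -146/3 ∩ BE · CD = 4]
2. B_y = -10/3  [BD · AE = -146/3 ∩ BE · CD = 4]
   → B = (-4/3, -10/3)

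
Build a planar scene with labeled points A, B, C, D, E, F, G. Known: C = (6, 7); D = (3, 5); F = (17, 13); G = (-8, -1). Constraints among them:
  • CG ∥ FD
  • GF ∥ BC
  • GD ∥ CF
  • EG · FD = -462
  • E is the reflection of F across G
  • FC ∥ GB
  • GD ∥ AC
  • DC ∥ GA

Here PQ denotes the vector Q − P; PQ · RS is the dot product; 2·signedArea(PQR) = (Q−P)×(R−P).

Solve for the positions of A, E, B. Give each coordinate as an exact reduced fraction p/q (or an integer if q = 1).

A = (-5, 1)
B = (-19, -7)
E = (-33, -15)

1. A_x = -5  [GD ∥ AC ∩ DC ∥ GA]
2. A_y = 1  [GD ∥ AC ∩ DC ∥ GA]
   → A = (-5, 1)
3. E_x = -33  [E is the reflection of F across G]
4. E_y = -15  [E is the reflection of F across G]
   → E = (-33, -15)
5. B_x = -19  [GF ∥ BC ∩ FC ∥ GB]
6. B_y = -7  [GF ∥ BC ∩ FC ∥ GB]
   → B = (-19, -7)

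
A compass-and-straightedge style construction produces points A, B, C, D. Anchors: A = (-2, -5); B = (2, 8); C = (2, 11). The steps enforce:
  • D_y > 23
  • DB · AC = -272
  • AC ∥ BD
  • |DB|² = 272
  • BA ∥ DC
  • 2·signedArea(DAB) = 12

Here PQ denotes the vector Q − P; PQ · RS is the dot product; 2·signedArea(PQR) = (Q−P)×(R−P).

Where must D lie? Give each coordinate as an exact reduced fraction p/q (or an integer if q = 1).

D = (6, 24)

1. D_x = 6  [BA ∥ DC ∩ AC ∥ BD]
2. D_y = 24  [BA ∥ DC ∩ AC ∥ BD]
   → D = (6, 24)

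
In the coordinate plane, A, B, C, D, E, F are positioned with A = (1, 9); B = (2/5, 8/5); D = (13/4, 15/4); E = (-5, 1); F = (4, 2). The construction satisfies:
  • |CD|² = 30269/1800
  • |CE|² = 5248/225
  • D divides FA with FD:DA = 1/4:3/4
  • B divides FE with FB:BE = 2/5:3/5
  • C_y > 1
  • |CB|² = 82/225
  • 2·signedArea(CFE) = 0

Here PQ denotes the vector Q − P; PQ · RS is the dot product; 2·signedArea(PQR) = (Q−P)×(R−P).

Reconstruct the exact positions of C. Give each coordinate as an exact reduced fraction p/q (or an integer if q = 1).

1. C_x = -1/5  [line 1·x + -9·y + 14 = 0 ∩ |CE|² = 5248/225]
2. C_y = 23/15  [line 1·x + -9·y + 14 = 0 ∩ |CE|² = 5248/225]
   → C = (-1/5, 23/15)

C = (-1/5, 23/15)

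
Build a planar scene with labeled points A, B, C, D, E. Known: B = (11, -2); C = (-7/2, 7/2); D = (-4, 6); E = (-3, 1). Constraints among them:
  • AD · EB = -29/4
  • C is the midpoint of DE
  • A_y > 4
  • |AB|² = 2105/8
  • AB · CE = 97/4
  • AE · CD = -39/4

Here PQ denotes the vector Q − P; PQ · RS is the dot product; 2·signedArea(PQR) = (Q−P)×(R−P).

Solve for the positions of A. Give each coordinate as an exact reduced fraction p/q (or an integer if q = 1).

A = (-15/4, 19/4)

1. A_x = -15/4  [AB · CE = 97/4 ∩ AD · EB = -29/4]
2. A_y = 19/4  [AB · CE = 97/4 ∩ AD · EB = -29/4]
   → A = (-15/4, 19/4)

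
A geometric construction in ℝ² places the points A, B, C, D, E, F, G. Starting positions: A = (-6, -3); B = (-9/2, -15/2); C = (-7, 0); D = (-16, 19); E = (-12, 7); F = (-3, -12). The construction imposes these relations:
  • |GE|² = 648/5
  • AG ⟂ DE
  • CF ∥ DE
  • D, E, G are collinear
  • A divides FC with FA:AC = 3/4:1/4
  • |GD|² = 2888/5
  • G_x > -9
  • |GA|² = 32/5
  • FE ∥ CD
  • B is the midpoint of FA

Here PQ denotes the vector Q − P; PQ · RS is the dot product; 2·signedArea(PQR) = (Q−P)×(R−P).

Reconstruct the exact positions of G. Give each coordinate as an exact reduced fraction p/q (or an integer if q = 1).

G = (-42/5, -19/5)

1. G_x = -42/5  [D, E, G are collinear ∩ AG ⟂ DE]
2. G_y = -19/5  [D, E, G are collinear ∩ AG ⟂ DE]
   → G = (-42/5, -19/5)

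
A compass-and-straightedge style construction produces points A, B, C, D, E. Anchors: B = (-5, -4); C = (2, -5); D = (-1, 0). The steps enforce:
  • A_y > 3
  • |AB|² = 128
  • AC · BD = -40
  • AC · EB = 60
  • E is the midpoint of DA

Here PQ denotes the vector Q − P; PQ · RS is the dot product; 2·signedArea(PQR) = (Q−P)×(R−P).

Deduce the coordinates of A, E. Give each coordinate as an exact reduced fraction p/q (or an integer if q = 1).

1. A_x = 3  [line -4·x + -4·y + 28 = 0 ∩ |AB|² = 128]
2. A_y = 4  [line -4·x + -4·y + 28 = 0 ∩ |AB|² = 128]
   → A = (3, 4)
3. E_x = 1  [AC · EB = 60 ∩ E is the midpoint of DA]
4. E_y = 2  [AC · EB = 60 ∩ E is the midpoint of DA]
   → E = (1, 2)

A = (3, 4)
E = (1, 2)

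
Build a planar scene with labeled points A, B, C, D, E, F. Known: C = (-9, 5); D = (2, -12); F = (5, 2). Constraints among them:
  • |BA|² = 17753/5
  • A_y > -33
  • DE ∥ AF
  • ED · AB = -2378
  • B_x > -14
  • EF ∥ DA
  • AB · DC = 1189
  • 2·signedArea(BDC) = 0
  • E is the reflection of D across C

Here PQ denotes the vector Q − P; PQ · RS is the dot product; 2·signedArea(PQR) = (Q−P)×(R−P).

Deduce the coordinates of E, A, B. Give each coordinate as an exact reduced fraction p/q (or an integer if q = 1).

A = (27, -32)
B = (-67/5, 59/5)
E = (-20, 22)

1. E_x = -20  [E is the reflection of D across C]
2. E_y = 22  [E is the reflection of D across C]
   → E = (-20, 22)
3. A_x = 27  [DE ∥ AF ∩ EF ∥ DA]
4. A_y = -32  [DE ∥ AF ∩ EF ∥ DA]
   → A = (27, -32)
5. B_x = -67/5  [2·signedArea(BDC) = 0 ∩ ED · AB = -2378]
6. B_y = 59/5  [2·signedArea(BDC) = 0 ∩ ED · AB = -2378]
   → B = (-67/5, 59/5)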